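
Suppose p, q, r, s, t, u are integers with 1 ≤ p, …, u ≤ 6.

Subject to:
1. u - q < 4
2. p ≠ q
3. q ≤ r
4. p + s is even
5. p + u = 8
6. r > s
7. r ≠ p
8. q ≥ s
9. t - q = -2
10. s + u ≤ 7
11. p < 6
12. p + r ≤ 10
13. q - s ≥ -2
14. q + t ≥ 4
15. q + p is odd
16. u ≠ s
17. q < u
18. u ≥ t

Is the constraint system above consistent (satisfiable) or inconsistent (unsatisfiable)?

Setting (p, q, r, s, t, u) = (4, 3, 5, 2, 1, 4) satisfies everything: constraint 1: u - q = 1; constraint 5: p + u = 8, and the others follow.

Satisfiable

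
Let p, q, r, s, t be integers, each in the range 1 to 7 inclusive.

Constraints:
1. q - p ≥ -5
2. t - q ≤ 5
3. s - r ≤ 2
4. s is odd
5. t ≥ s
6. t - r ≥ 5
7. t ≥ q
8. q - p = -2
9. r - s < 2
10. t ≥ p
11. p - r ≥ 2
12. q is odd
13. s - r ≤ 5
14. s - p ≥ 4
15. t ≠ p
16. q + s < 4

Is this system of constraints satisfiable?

Unsatisfiable

Constraints 11, 13, and 14 give s − p ≥ 4, p − r ≥ 2, r − s ≥ -5.
Adding all 3 inequalities: the left sides telescope to 0, and the right sides sum to 4 + 2 + (-5) = 1. So 0 ≥ 1, which is false.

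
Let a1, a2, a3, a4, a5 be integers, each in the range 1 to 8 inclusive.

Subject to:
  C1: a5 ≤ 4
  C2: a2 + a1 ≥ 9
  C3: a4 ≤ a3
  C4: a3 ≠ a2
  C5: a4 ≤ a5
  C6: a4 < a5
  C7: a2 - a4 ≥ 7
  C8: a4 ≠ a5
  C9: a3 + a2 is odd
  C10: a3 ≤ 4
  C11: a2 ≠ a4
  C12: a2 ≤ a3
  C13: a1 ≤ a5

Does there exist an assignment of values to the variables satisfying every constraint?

From constraints 10 and 12: a2 ≤ a3 ≤ 4. From constraints 1 and 13: a1 ≤ a5 ≤ 4. Hence a2 + a1 ≤ 8. But constraint 2 requires a2 + a1 ≥ 9, and 9 > 8. Contradiction.

Unsatisfiable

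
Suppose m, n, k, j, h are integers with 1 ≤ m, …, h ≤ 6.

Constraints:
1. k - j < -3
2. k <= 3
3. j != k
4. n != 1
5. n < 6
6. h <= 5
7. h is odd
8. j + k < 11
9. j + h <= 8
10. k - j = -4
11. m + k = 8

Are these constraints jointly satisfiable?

Satisfiable

Setting (m, n, k, j, h) = (6, 3, 2, 6, 1) satisfies everything: constraint 1: k - j = -4; constraint 8: j + k = 8; constraint 9: j + h = 7, and the others follow.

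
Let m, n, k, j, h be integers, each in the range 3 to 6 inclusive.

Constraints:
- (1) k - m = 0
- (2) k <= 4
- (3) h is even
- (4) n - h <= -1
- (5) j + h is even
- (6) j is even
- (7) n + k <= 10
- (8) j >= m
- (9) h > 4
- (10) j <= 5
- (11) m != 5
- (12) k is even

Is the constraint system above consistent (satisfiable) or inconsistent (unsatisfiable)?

Satisfiable

Take m = 4, n = 4, k = 4, j = 4, h = 6. Then constraint 1: k - m = 0; constraint 4: n - h = -2; constraint 7: n + k = 8, and every other listed constraint is also met.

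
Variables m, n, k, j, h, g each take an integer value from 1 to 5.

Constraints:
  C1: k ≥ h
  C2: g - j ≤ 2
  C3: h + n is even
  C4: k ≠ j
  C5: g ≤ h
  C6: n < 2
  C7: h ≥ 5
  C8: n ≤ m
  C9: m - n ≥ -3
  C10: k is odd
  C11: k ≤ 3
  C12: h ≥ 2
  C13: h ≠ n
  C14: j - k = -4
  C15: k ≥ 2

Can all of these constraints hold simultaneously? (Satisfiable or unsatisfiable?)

Unsatisfiable

From constraints 1 and 7: k ≥ h and h ≥ 5, so k ≥ 5. From constraint 11: k ≤ 3. But 3 < 5, so no value of k works.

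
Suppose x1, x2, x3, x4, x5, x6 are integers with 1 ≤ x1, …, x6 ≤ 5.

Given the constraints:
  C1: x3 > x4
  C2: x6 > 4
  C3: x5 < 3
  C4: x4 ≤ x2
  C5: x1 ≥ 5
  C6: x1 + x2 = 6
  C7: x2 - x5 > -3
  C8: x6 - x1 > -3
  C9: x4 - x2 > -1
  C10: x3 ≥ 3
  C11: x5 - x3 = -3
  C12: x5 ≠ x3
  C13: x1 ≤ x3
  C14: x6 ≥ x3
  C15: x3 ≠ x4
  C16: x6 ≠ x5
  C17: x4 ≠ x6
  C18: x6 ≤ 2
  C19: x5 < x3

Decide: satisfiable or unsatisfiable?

From constraints 5 and 13: x3 ≥ x1 and x1 ≥ 5, so x3 ≥ 5. From constraints 14 and 18: x3 ≤ x6 and x6 ≤ 2, so x3 ≤ 2. But 2 < 5, so no value of x3 works.

Unsatisfiable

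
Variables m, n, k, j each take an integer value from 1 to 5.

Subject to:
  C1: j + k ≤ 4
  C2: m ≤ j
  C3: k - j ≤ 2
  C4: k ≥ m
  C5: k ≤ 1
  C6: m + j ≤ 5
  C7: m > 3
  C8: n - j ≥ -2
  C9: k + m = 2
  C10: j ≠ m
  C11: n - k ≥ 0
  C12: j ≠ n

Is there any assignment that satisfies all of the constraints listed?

From constraint 7: m ≥ 4. From constraints 4 and 5: m ≤ k and k ≤ 1, so m ≤ 1. But 1 < 4, so no value of m works.

Unsatisfiable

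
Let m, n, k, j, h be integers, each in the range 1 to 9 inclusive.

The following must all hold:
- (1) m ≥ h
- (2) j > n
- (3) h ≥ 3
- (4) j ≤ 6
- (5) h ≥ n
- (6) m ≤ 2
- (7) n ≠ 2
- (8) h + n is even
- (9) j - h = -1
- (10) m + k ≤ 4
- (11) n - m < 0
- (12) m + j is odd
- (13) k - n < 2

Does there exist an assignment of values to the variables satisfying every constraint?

From constraint 3: h ≥ 3. From constraints 1 and 6: h ≤ m and m ≤ 2, so h ≤ 2. But 2 < 3, so no value of h works.

Unsatisfiable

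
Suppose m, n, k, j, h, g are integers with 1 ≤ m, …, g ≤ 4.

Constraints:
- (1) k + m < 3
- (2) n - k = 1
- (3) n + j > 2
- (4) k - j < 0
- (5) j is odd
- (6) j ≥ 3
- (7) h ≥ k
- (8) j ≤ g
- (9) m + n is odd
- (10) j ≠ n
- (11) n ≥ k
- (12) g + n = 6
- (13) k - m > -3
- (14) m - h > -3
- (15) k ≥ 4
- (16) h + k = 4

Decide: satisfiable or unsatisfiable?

From constraints 6 and 8: g ≥ j ≥ 3. From constraints 11 and 15: n ≥ k ≥ 4. Hence g + n ≥ 7. But constraint 12 requires g + n = 6, and 6 < 7. Contradiction.

Unsatisfiable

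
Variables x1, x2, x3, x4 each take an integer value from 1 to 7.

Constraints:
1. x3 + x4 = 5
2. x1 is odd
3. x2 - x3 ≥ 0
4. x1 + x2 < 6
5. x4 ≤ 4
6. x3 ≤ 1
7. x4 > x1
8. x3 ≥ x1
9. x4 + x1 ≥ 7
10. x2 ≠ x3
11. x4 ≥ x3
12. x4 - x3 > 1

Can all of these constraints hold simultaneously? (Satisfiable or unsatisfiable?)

From constraint 5: x4 ≤ 4. From constraints 6 and 8: x1 ≤ x3 ≤ 1. Hence x4 + x1 ≤ 5. But constraint 9 requires x4 + x1 ≥ 7, and 7 > 5. Contradiction.

Unsatisfiable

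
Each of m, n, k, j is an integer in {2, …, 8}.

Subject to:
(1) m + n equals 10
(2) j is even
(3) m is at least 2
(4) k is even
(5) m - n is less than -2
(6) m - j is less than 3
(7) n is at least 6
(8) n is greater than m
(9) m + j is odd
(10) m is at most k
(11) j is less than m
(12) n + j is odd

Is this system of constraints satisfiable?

Setting (m, n, k, j) = (3, 7, 6, 2) satisfies everything: constraint 1: m + n = 10; constraint 5: m - n = -4; constraint 6: m - j = 1, and the others follow.

Satisfiable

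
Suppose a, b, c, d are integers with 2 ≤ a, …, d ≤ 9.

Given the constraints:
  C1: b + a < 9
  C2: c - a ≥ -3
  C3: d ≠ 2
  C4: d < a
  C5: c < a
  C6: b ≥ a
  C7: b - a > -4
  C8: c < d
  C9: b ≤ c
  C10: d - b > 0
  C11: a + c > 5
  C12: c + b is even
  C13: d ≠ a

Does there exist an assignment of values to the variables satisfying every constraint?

Unsatisfiable

Constraints 4, 6, 8, and 9 give c < d, d < a, a ≤ b, b ≤ c. Chaining: c < d < a ≤ b ≤ c, which forces c < c — impossible.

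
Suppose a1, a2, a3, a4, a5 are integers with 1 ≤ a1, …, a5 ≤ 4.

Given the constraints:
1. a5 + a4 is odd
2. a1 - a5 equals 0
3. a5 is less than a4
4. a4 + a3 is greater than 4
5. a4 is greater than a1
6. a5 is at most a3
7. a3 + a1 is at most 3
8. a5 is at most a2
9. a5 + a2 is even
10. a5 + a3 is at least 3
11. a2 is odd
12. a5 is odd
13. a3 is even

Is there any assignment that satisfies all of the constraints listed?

Satisfiable

One satisfying assignment is a1 = 1, a2 = 1, a3 = 2, a4 = 4, a5 = 1.
For the less obvious constraints — constraint 2: a1 - a5 = 0; constraint 4: a4 + a3 = 6; constraint 7: a3 + a1 = 3 — and the others hold by inspection.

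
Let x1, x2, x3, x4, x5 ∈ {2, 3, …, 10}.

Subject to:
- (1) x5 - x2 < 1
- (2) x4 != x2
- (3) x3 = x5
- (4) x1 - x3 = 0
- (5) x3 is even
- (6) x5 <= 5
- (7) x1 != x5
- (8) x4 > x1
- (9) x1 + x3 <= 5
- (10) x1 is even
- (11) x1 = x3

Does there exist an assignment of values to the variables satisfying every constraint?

From constraints 3 and 11, x1 = x3 = x5, so x1 = x5. But constraint 7 says x1 ≠ x5. Contradiction.

Unsatisfiable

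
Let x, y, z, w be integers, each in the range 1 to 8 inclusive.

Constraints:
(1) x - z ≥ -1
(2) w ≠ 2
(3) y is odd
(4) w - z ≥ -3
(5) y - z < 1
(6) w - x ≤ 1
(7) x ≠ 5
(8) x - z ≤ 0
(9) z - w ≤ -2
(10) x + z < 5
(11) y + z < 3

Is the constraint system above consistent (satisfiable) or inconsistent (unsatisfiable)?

Constraints 6, 8, and 9 give z − x ≥ 0, x − w ≥ -1, w − z ≥ 2.
Adding all 3 inequalities: the left sides telescope to 0, and the right sides sum to 0 + (-1) + 2 = 1. So 0 ≥ 1, which is false.

Unsatisfiable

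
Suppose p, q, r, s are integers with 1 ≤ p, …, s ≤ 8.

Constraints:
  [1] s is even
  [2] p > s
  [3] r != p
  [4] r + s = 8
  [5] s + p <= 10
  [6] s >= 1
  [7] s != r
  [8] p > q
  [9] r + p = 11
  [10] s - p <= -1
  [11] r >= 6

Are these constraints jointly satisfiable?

Satisfiable

The assignment p = 5, q = 2, r = 6, s = 2 works:
  constraint 4 holds since r + s = 8.
  constraint 5 holds since s + p = 7.
The rest check out directly.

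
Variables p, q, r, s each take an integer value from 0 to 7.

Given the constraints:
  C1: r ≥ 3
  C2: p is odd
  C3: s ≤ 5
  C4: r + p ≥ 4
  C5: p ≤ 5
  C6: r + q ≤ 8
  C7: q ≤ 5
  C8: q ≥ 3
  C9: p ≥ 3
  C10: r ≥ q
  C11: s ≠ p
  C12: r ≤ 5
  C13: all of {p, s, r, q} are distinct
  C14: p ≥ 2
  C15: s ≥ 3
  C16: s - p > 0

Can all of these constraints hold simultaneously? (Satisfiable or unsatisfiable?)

Constraints 1, 3, 5, 7, 8, 9, 12, and 15 confine each of p, s, r, q to the 3 values {3, …, 5}.
Constraint 13 requires all 4 of them to be distinct, but only 3 values are available — impossible by the pigeonhole principle.

Unsatisfiable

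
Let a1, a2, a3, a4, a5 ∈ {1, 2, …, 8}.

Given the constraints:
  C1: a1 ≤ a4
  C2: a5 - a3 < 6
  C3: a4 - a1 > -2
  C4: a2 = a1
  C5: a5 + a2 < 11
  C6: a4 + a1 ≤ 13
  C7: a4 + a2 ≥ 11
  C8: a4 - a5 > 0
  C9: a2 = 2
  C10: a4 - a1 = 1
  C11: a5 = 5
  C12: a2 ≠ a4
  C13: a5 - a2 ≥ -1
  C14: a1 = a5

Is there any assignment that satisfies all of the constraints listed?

Unsatisfiable

Constraint 9 fixes a2 = 2 and constraint 11 fixes a5 = 5. Constraints 4 and 14 give a2 = a1 = a5, so a2 = a5. But 2 ≠ 5 — contradiction.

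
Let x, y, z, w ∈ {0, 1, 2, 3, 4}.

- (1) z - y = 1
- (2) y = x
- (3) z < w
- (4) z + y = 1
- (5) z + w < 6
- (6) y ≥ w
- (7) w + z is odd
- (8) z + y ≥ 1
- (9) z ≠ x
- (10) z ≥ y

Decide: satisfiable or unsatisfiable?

Unsatisfiable

Constraints 3, 6, and 10 give y ≤ z, z < w, w ≤ y. Chaining: y ≤ z < w ≤ y, which forces y < y — impossible.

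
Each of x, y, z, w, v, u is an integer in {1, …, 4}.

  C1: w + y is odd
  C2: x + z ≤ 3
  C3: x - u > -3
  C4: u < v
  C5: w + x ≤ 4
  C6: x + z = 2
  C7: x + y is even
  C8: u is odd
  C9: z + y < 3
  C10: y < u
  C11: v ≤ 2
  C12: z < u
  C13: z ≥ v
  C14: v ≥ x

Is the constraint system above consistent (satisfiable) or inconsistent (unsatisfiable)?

Unsatisfiable

Constraints 4, 12, and 13 give u < v, v ≤ z, z < u. Chaining: u < v ≤ z < u, which forces u < u — impossible.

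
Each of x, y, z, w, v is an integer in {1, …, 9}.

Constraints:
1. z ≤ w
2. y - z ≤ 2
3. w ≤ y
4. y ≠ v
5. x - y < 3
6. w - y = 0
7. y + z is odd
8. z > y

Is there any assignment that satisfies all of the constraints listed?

Constraints 1, 3, and 8 give y < z, z ≤ w, w ≤ y. Chaining: y < z ≤ w ≤ y, which forces y < y — impossible.

Unsatisfiable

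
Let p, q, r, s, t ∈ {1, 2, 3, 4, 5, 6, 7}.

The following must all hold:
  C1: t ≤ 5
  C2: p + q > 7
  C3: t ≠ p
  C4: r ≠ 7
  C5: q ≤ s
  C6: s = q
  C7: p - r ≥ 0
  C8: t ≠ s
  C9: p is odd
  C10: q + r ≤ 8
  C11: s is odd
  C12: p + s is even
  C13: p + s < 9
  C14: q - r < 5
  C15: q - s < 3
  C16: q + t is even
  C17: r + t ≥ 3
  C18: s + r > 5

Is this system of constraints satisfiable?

The assignment p = 3, q = 5, r = 3, s = 5, t = 1 works:
  constraint 2 holds since p + q = 8.
  constraint 7 holds since p - r = 0.
The rest check out directly.

Satisfiable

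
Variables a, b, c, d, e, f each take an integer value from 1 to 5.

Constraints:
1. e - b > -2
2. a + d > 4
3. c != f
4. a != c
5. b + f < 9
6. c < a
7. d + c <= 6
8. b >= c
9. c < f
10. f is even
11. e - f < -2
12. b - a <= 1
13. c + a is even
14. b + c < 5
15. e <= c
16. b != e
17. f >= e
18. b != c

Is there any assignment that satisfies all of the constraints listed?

Satisfiable

Try a = 3, b = 2, c = 1, d = 3, e = 1, f = 4.
Check constraint 1: e - b = -1; constraint 2: a + d = 6; constraint 5: b + f = 6. The remaining constraints are straightforward to verify.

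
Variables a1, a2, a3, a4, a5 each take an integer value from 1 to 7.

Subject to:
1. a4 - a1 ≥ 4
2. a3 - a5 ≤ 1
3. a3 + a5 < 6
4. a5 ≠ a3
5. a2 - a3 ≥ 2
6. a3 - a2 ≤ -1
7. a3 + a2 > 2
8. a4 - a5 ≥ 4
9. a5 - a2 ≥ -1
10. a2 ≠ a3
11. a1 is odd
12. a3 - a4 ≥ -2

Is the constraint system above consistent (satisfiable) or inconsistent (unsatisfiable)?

Constraints 6, 8, 9, and 12 give a2 − a3 ≥ 1, a3 − a4 ≥ -2, a4 − a5 ≥ 4, a5 − a2 ≥ -1.
Adding all 4 inequalities: the left sides telescope to 0, and the right sides sum to 1 + (-2) + 4 + (-1) = 2. So 0 ≥ 2, which is false.

Unsatisfiable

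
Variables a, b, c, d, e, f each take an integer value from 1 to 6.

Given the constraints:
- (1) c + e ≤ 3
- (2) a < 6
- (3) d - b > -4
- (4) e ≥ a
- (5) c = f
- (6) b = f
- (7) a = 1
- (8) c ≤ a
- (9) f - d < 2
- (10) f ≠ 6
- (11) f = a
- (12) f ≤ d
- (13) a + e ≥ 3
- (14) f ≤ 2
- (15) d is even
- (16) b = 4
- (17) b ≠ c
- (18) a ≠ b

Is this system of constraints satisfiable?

Unsatisfiable

Constraint 16 fixes b = 4 and constraint 7 fixes a = 1. Constraints 6 and 11 give b = f = a, so b = a. But 4 ≠ 1 — contradiction.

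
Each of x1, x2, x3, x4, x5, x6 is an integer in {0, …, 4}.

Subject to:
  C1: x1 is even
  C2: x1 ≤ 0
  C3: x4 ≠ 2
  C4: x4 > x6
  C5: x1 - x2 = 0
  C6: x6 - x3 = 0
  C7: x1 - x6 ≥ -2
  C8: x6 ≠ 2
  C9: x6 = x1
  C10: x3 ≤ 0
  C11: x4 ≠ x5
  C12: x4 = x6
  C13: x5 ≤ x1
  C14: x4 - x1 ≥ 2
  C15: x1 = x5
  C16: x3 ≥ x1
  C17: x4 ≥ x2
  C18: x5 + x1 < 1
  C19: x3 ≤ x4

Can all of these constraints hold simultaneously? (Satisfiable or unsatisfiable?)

Unsatisfiable

From constraints 9, 12, and 15, x4 = x6 = x1 = x5, so x4 = x5. But constraint 11 says x4 ≠ x5. Contradiction.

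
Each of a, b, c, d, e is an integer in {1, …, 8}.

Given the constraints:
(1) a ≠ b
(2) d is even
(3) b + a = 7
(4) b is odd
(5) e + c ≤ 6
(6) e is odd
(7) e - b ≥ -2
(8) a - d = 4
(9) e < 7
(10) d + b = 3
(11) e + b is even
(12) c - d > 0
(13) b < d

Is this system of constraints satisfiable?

Take a = 6, b = 1, c = 5, d = 2, e = 1. Then constraint 3: b + a = 7; constraint 5: e + c = 6; constraint 7: e - b = 0, and every other listed constraint is also met.

Satisfiable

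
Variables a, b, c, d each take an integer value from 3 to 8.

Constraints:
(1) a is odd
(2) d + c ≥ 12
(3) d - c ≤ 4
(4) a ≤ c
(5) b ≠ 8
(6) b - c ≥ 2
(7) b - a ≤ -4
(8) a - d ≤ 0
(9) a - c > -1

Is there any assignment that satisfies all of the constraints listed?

Unsatisfiable

Constraints 3, 6, 7, and 8 give c − d ≥ -4, d − a ≥ 0, a − b ≥ 4, b − c ≥ 2.
Adding all 4 inequalities: the left sides telescope to 0, and the right sides sum to (-4) + 0 + 4 + 2 = 2. So 0 ≥ 2, which is false.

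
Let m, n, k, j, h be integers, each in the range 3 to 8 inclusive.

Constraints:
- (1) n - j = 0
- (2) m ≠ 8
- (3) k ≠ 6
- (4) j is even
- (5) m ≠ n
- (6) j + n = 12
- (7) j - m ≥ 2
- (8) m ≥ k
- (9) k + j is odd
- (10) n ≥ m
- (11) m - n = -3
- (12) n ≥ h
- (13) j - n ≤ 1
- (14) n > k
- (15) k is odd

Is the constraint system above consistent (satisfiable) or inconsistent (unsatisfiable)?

Take m = 3, n = 6, k = 3, j = 6, h = 4. Then constraint 1: n - j = 0; constraint 6: j + n = 12; constraint 7: j - m = 3, and every other listed constraint is also met.

Satisfiable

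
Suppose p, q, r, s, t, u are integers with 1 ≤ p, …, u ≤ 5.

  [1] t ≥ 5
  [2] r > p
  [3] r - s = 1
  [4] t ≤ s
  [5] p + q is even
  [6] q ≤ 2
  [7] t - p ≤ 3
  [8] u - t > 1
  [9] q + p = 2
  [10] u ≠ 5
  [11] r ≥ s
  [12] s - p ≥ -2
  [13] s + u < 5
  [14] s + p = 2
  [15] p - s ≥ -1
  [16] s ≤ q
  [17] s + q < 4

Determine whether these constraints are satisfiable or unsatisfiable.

Unsatisfiable

From constraints 1 and 4: s ≥ t and t ≥ 5, so s ≥ 5. From constraints 6 and 16: s ≤ q and q ≤ 2, so s ≤ 2. But 2 < 5, so no value of s works.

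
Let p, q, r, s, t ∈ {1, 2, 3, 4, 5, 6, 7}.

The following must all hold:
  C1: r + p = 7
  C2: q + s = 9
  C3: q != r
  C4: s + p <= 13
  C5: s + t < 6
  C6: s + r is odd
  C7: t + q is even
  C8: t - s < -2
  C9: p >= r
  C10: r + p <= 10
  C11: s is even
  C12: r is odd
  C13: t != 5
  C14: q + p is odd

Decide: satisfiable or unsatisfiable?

Take p = 6, q = 5, r = 1, s = 4, t = 1. Then constraint 1: r + p = 7; constraint 2: q + s = 9; constraint 4: s + p = 10, and every other listed constraint is also met.

Satisfiable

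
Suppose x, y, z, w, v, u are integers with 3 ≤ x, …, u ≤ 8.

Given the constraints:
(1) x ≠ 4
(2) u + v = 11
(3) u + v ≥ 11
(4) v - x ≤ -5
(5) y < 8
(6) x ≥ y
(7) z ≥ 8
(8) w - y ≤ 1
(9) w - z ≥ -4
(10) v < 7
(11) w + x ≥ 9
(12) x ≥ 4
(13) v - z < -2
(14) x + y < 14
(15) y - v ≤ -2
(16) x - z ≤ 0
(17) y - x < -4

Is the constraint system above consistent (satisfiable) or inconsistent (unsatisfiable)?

Constraints 4, 8, 9, 15, and 16 give v − y ≥ 2, y − w ≥ -1, w − z ≥ -4, z − x ≥ 0, x − v ≥ 5.
Adding all 5 inequalities: the left sides telescope to 0, and the right sides sum to 2 + (-1) + (-4) + 0 + 5 = 2. So 0 ≥ 2, which is false.

Unsatisfiable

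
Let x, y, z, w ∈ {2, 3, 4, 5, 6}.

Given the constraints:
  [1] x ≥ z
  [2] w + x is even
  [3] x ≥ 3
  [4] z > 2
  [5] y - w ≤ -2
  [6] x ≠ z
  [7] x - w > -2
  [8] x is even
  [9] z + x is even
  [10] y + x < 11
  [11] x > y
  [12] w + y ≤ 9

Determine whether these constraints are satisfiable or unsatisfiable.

Satisfiable

Try x = 6, y = 2, z = 4, w = 6.
Check constraint 5: y - w = -4; constraint 7: x - w = 0. The remaining constraints are straightforward to verify.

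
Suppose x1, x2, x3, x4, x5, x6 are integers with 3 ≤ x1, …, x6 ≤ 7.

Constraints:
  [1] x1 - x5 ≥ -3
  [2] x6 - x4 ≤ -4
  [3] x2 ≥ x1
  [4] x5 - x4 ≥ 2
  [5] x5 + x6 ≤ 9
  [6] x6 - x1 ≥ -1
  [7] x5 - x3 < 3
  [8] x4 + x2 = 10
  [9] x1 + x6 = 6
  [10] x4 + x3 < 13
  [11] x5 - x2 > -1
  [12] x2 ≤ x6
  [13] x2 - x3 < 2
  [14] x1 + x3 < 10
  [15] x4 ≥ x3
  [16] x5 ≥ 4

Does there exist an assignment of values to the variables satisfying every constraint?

Constraints 1, 2, 4, and 6 give x6 − x1 ≥ -1, x1 − x5 ≥ -3, x5 − x4 ≥ 2, x4 − x6 ≥ 4.
Adding all 4 inequalities: the left sides telescope to 0, and the right sides sum to (-1) + (-3) + 2 + 4 = 2. So 0 ≥ 2, which is false.

Unsatisfiable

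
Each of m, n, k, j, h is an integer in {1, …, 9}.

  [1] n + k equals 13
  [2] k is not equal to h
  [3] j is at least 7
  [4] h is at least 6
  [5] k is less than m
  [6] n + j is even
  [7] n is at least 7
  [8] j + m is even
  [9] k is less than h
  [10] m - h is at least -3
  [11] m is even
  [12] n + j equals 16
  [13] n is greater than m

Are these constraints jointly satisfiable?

One satisfying assignment is m = 6, n = 8, k = 5, j = 8, h = 9.
For the less obvious constraints — constraint 1: n + k = 13; constraint 10: m - h = -3; constraint 12: n + j = 16 — and the others hold by inspection.

Satisfiable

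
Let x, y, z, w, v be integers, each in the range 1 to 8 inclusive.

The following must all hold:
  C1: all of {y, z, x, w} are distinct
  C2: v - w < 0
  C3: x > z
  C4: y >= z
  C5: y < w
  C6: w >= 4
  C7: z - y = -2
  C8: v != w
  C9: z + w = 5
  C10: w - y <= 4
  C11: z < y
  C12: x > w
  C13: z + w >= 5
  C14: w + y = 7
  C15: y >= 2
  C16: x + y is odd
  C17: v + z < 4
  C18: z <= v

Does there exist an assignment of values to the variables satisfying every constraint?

Take x = 6, y = 3, z = 1, w = 4, v = 2. Then constraint 2: v - w = -2; constraint 7: z - y = -2; constraint 9: z + w = 5, and every other listed constraint is also met.

Satisfiable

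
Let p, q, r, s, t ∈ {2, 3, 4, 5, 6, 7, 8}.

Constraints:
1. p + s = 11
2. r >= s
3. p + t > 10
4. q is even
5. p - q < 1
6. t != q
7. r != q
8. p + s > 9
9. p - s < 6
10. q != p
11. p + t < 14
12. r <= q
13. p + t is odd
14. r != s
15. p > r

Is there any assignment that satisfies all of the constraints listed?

Satisfiable

Take p = 7, q = 8, r = 6, s = 4, t = 4. Then constraint 1: p + s = 11; constraint 3: p + t = 11; constraint 5: p - q = -1, and every other listed constraint is also met.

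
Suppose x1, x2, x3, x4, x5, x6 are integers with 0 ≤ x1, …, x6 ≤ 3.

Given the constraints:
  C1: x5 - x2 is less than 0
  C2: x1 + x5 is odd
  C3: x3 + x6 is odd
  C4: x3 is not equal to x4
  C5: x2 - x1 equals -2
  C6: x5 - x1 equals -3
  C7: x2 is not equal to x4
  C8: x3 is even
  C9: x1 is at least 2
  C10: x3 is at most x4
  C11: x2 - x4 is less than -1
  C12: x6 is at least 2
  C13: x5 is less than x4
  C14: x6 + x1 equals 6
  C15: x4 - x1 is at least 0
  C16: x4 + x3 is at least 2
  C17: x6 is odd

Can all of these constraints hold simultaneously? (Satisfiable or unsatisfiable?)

Satisfiable

Take x1 = 3, x2 = 1, x3 = 0, x4 = 3, x5 = 0, x6 = 3. Then constraint 1: x5 - x2 = -1; constraint 5: x2 - x1 = -2; constraint 6: x5 - x1 = -3, and every other listed constraint is also met.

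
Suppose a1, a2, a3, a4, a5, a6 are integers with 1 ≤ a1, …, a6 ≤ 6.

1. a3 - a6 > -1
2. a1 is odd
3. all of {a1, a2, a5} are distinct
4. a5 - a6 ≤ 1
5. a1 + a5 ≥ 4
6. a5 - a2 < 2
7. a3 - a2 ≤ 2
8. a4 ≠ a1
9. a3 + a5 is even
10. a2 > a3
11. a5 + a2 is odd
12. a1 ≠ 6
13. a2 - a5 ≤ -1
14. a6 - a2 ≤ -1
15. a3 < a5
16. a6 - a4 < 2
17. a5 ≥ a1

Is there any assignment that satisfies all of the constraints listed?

Constraints 4, 13, and 14 give a6 − a5 ≥ -1, a5 − a2 ≥ 1, a2 − a6 ≥ 1.
Adding all 3 inequalities: the left sides telescope to 0, and the right sides sum to (-1) + 1 + 1 = 1. So 0 ≥ 1, which is false.

Unsatisfiable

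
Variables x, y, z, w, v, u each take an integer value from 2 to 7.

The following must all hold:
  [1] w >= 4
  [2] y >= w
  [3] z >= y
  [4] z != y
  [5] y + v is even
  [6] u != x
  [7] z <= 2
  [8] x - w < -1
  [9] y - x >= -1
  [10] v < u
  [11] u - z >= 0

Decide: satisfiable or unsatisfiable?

Unsatisfiable

From constraints 1 and 2: y ≥ w and w ≥ 4, so y ≥ 4. From constraints 3 and 7: y ≤ z and z ≤ 2, so y ≤ 2. But 2 < 4, so no value of y works.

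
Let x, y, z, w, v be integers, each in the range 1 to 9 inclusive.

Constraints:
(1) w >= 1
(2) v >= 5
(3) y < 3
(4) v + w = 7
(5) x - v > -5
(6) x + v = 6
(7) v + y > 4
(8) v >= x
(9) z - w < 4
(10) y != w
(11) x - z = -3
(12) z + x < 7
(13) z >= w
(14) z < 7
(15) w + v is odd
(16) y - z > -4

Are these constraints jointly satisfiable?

Take x = 1, y = 1, z = 4, w = 2, v = 5. Then constraint 4: v + w = 7; constraint 5: x - v = -4, and every other listed constraint is also met.

Satisfiable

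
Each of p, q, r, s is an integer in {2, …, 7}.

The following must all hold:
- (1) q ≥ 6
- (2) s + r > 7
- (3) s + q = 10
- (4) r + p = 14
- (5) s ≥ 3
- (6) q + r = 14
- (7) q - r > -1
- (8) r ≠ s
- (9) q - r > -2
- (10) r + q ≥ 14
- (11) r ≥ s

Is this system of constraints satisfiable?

Satisfiable

Setting (p, q, r, s) = (7, 7, 7, 3) satisfies everything: constraint 2: s + r = 10; constraint 3: s + q = 10, and the others follow.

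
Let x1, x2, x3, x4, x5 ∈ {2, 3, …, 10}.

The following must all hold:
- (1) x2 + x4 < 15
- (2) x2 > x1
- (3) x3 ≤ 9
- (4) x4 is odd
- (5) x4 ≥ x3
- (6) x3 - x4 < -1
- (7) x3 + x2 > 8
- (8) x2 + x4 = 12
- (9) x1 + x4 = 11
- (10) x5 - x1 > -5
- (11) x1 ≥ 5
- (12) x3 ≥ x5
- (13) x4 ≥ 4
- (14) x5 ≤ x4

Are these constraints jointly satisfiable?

Satisfiable

Take x1 = 6, x2 = 7, x3 = 3, x4 = 5, x5 = 3. Then constraint 1: x2 + x4 = 12; constraint 6: x3 - x4 = -2; constraint 7: x3 + x2 = 10, and every other listed constraint is also met.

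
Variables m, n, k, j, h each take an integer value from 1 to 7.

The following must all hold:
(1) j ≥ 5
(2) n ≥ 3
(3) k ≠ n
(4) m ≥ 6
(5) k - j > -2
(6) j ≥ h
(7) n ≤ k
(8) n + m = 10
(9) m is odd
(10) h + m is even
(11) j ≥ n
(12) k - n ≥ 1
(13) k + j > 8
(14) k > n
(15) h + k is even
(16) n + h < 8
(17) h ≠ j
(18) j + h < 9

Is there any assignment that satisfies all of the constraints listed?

One satisfying assignment is m = 7, n = 3, k = 5, j = 5, h = 3.
For the less obvious constraints — constraint 5: k - j = 0; constraint 8: n + m = 10; constraint 12: k - n = 2 — and the others hold by inspection.

Satisfiable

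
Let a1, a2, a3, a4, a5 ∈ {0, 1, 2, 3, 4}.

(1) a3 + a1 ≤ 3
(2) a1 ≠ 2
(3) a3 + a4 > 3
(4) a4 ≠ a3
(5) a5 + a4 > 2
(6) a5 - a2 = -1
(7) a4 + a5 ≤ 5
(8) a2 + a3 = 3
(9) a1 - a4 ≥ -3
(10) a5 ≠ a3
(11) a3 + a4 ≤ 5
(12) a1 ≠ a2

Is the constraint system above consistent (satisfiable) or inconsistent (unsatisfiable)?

The assignment a1 = 0, a2 = 1, a3 = 2, a4 = 3, a5 = 0 works:
  constraint 1 holds since a3 + a1 = 2.
  constraint 3 holds since a3 + a4 = 5.
The rest check out directly.

Satisfiable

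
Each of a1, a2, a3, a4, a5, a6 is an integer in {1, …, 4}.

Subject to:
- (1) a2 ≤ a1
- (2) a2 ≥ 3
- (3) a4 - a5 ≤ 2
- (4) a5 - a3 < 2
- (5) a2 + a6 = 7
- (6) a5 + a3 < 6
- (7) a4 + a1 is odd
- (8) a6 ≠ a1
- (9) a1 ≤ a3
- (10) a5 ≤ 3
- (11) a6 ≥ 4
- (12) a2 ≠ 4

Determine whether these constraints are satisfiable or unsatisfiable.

Satisfiable

Try a1 = 3, a2 = 3, a3 = 3, a4 = 4, a5 = 2, a6 = 4.
Check constraint 3: a4 - a5 = 2; constraint 4: a5 - a3 = -1. The remaining constraints are straightforward to verify.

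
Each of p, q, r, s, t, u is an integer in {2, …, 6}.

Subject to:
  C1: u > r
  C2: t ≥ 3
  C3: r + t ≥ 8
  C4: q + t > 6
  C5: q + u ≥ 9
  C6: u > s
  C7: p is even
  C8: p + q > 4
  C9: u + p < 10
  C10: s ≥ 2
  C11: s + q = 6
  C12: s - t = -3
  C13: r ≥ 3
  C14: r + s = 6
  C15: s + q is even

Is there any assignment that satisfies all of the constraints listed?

Satisfiable

Try p = 2, q = 3, r = 3, s = 3, t = 6, u = 6.
Check constraint 3: r + t = 9; constraint 4: q + t = 9; constraint 5: q + u = 9. The remaining constraints are straightforward to verify.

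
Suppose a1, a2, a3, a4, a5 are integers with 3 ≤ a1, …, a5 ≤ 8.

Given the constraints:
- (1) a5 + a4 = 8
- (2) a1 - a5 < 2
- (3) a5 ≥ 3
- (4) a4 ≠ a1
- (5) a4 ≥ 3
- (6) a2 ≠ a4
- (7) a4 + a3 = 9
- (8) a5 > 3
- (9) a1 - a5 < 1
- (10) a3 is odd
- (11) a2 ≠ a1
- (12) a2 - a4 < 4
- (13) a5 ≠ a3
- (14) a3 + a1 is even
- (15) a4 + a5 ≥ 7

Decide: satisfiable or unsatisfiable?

Take a1 = 3, a2 = 5, a3 = 5, a4 = 4, a5 = 4. Then constraint 1: a5 + a4 = 8; constraint 2: a1 - a5 = -1, and every other listed constraint is also met.

Satisfiable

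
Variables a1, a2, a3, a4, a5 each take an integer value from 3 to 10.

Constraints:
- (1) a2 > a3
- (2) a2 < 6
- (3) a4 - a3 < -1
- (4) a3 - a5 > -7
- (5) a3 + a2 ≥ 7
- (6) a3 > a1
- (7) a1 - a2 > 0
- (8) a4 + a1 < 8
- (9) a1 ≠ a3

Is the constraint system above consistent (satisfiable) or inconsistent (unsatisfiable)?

Unsatisfiable

Constraints 1, 6, and 7 give a2 < a1, a1 < a3, a3 < a2. Chaining: a2 < a1 < a3 < a2, which forces a2 < a2 — impossible.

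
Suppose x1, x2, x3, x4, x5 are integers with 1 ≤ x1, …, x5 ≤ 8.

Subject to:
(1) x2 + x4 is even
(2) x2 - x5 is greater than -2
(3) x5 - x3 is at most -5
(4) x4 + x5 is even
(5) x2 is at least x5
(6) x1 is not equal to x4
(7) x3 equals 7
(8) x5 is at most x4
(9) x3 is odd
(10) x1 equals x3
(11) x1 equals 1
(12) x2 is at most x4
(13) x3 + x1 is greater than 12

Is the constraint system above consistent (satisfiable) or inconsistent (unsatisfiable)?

Constraint 11 fixes x1 = 1 and constraint 7 fixes x3 = 7, but constraint 10 requires x1 = x3. Since 1 ≠ 7, contradiction.

Unsatisfiable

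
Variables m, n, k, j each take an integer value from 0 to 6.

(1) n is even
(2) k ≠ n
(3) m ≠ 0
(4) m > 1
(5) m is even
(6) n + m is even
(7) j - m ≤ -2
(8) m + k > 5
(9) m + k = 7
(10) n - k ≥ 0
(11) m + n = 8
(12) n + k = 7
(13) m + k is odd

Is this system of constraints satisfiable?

Try m = 4, n = 4, k = 3, j = 1.
Check constraint 7: j - m = -3; constraint 8: m + k = 7; constraint 9: m + k = 7. The remaining constraints are straightforward to verify.

Satisfiable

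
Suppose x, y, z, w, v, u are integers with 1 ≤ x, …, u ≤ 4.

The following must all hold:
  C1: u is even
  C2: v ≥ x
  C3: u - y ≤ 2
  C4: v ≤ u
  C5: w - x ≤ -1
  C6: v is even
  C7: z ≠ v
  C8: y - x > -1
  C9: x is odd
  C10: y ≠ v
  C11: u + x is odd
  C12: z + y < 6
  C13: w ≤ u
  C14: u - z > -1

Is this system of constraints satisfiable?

Satisfiable

Try x = 3, y = 3, z = 2, w = 1, v = 4, u = 4.
Check constraint 3: u - y = 1; constraint 5: w - x = -2; constraint 8: y - x = 0. The remaining constraints are straightforward to verify.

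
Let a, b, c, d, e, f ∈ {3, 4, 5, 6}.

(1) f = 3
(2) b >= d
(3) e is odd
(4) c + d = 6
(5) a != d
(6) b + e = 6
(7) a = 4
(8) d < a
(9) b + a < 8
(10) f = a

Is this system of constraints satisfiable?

Unsatisfiable

Constraint 1 fixes f = 3 and constraint 7 fixes a = 4, but constraint 10 requires f = a. Since 3 ≠ 4, contradiction.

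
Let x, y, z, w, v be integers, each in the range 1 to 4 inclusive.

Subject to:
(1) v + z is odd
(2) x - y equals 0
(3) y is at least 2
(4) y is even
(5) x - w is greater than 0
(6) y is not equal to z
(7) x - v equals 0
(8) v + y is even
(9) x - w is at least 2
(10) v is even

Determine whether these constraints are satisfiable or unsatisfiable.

Setting (x, y, z, w, v) = (4, 4, 3, 2, 4) satisfies everything: constraint 2: x - y = 0; constraint 5: x - w = 2; constraint 7: x - v = 0, and the others follow.

Satisfiable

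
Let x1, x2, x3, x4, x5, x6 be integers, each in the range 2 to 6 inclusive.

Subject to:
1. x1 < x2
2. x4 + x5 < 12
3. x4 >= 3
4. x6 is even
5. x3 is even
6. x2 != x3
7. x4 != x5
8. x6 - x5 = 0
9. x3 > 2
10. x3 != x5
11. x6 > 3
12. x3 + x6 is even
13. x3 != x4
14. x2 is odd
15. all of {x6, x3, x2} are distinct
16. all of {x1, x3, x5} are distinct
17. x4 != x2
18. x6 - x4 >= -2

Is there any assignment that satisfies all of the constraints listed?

Satisfiable

Take x1 = 2, x2 = 3, x3 = 4, x4 = 5, x5 = 6, x6 = 6. Then constraint 2: x4 + x5 = 11; constraint 8: x6 - x5 = 0; constraint 18: x6 - x4 = 1, and every other listed constraint is also met.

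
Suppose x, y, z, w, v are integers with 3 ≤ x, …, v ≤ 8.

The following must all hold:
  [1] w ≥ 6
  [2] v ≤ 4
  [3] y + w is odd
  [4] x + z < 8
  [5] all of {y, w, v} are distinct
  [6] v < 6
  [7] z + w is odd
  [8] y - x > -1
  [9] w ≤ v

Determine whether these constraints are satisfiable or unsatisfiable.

Unsatisfiable

From constraints 1 and 9: v ≥ w and w ≥ 6, so v ≥ 6. From constraint 2: v ≤ 4. But 4 < 6, so no value of v works.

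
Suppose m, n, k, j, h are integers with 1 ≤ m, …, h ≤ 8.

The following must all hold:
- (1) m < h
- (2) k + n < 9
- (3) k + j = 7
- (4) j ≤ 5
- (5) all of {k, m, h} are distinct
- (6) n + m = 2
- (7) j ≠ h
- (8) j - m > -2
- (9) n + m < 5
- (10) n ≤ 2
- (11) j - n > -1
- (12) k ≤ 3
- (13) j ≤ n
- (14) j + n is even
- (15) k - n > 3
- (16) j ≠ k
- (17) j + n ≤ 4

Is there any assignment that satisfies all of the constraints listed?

Unsatisfiable

From constraint 12: k ≤ 3. From constraints 10 and 13: j ≤ n ≤ 2. Hence k + j ≤ 5. But constraint 3 requires k + j = 7, and 7 > 5. Contradiction.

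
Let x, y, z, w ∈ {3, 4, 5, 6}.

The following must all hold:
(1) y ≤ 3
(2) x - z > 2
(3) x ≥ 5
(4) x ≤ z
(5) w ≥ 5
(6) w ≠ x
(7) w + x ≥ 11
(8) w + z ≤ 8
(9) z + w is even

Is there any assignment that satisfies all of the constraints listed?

Unsatisfiable

From constraint 5: w ≥ 5. From constraints 3 and 4: z ≥ x ≥ 5. Hence w + z ≥ 10. But constraint 8 requires w + z ≤ 8, and 8 < 10. Contradiction.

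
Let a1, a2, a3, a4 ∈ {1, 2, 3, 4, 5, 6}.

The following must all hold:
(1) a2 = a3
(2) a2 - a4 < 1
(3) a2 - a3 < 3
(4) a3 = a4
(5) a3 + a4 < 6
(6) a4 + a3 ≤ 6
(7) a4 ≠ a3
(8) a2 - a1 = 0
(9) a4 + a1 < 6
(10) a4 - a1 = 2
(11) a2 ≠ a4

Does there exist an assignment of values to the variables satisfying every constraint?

Unsatisfiable

From constraints 1 and 4, a2 = a3 = a4, so a2 = a4. But constraint 11 says a2 ≠ a4. Contradiction.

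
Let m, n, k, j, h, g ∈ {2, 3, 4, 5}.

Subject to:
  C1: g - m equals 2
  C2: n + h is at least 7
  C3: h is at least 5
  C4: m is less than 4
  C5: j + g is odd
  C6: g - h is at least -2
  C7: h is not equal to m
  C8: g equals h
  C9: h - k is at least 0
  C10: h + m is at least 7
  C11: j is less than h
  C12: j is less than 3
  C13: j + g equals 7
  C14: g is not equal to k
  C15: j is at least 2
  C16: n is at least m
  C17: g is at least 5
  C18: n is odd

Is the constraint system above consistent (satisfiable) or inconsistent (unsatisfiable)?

Try m = 3, n = 3, k = 3, j = 2, h = 5, g = 5.
Check constraint 1: g - m = 2; constraint 2: n + h = 8; constraint 6: g - h = 0. The remaining constraints are straightforward to verify.

Satisfiable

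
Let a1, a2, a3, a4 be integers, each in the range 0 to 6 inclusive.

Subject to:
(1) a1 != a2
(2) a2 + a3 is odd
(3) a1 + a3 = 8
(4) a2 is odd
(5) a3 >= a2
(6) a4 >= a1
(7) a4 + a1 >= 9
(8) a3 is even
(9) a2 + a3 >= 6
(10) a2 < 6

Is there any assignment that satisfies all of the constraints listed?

Setting (a1, a2, a3, a4) = (4, 3, 4, 6) satisfies everything: constraint 3: a1 + a3 = 8; constraint 7: a4 + a1 = 10; constraint 9: a2 + a3 = 7, and the others follow.

Satisfiable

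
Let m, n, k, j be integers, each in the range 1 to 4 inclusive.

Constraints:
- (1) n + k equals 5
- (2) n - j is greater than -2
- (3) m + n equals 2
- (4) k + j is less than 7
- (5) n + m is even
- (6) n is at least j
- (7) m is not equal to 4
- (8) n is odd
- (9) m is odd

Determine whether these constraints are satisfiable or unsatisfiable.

Try m = 1, n = 1, k = 4, j = 1.
Check constraint 1: n + k = 5; constraint 2: n - j = 0. The remaining constraints are straightforward to verify.

Satisfiable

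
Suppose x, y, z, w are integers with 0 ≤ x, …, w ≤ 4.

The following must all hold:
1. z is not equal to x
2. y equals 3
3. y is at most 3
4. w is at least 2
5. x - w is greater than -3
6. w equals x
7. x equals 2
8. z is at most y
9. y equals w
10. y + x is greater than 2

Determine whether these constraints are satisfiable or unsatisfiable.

Constraint 2 fixes y = 3 and constraint 7 fixes x = 2. Constraints 6 and 9 give y = w = x, so y = x. But 3 ≠ 2 — contradiction.

Unsatisfiable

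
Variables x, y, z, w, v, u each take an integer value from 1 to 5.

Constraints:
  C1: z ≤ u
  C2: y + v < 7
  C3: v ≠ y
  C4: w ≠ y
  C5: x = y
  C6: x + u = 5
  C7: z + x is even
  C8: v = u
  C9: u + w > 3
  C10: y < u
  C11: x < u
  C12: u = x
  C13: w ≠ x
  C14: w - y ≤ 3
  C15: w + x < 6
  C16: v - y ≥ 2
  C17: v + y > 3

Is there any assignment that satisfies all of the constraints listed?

Unsatisfiable

From constraints 5, 8, and 12, v = u = x = y, so v = y. But constraint 3 says v ≠ y. Contradiction.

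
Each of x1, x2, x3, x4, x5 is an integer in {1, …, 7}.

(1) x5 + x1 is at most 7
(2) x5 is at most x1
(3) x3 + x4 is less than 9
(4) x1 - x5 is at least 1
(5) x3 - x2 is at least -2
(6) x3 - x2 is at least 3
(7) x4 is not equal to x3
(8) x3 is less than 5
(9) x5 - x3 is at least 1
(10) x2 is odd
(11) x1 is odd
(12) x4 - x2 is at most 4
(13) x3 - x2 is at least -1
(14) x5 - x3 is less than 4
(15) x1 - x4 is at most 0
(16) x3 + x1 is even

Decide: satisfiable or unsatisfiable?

Unsatisfiable

Constraints 4, 6, 9, 12, and 15 give x3 − x2 ≥ 3, x2 − x4 ≥ -4, x4 − x1 ≥ 0, x1 − x5 ≥ 1, x5 − x3 ≥ 1.
Adding all 5 inequalities: the left sides telescope to 0, and the right sides sum to 3 + (-4) + 0 + 1 + 1 = 1. So 0 ≥ 1, which is false.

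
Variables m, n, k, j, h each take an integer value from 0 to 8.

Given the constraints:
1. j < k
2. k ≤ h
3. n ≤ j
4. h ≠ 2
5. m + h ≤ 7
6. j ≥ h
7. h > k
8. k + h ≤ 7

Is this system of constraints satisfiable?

Unsatisfiable

Constraints 1, 2, and 6 give h ≤ j, j < k, k ≤ h. Chaining: h ≤ j < k ≤ h, which forces h < h — impossible.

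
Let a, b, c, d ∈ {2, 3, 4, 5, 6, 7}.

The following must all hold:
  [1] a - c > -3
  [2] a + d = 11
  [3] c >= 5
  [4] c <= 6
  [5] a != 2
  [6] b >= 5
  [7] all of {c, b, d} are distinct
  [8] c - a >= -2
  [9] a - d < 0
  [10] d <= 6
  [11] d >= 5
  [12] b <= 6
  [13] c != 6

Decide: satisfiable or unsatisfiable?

Unsatisfiable

Constraints 3, 4, 6, 10, 11, and 12 confine each of c, b, d to the 2 values {5, 6}.
Constraint 7 requires all 3 of them to be distinct, but only 2 values are available — impossible by the pigeonhole principle.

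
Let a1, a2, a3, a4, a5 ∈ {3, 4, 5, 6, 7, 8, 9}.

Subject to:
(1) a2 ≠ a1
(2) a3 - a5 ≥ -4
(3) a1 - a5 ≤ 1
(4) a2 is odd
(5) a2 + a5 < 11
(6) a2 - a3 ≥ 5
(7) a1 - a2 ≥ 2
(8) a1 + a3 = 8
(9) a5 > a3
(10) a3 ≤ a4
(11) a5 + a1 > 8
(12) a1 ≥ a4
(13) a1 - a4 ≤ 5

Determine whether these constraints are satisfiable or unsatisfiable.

Constraints 2, 3, 6, and 7 give a3 − a5 ≥ -4, a5 − a1 ≥ -1, a1 − a2 ≥ 2, a2 − a3 ≥ 5.
Adding all 4 inequalities: the left sides telescope to 0, and the right sides sum to (-4) + (-1) + 2 + 5 = 2. So 0 ≥ 2, which is false.

Unsatisfiable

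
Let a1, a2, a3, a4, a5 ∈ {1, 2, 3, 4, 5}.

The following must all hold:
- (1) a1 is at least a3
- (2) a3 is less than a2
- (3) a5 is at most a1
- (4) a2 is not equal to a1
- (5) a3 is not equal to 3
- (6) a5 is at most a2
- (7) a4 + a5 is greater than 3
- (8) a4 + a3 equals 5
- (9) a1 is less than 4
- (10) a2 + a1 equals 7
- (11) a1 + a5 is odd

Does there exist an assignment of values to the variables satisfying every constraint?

Try a1 = 3, a2 = 4, a3 = 2, a4 = 3, a5 = 2.
Check constraint 7: a4 + a5 = 5; constraint 8: a4 + a3 = 5. The remaining constraints are straightforward to verify.

Satisfiable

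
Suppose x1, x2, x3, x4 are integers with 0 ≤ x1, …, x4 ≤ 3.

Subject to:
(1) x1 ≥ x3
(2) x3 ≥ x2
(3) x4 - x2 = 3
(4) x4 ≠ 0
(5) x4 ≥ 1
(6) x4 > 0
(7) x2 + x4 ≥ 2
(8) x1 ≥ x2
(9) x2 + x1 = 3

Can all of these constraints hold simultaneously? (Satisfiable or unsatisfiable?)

Satisfiable

Try x1 = 3, x2 = 0, x3 = 3, x4 = 3.
Check constraint 3: x4 - x2 = 3; constraint 7: x2 + x4 = 3; constraint 9: x2 + x1 = 3. The remaining constraints are straightforward to verify.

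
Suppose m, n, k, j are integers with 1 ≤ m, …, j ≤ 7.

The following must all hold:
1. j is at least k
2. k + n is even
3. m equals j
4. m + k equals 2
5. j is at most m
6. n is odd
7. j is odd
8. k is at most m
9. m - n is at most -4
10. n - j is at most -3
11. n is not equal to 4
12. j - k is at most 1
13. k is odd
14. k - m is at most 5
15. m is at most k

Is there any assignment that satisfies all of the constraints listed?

Unsatisfiable

Constraints 9, 10, 12, and 14 give m − k ≥ -5, k − j ≥ -1, j − n ≥ 3, n − m ≥ 4.
Adding all 4 inequalities: the left sides telescope to 0, and the right sides sum to (-5) + (-1) + 3 + 4 = 1. So 0 ≥ 1, which is false.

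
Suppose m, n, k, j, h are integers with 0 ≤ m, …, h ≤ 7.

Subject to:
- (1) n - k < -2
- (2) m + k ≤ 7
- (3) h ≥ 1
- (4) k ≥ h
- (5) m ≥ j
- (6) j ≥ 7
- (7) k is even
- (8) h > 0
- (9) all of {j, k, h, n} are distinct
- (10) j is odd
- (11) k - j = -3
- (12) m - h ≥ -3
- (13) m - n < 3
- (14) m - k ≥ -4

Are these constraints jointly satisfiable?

Unsatisfiable

From constraints 5 and 6: m ≥ j ≥ 7. From constraints 3 and 4: k ≥ h ≥ 1. Hence m + k ≥ 8. But constraint 2 requires m + k ≤ 7, and 7 < 8. Contradiction.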